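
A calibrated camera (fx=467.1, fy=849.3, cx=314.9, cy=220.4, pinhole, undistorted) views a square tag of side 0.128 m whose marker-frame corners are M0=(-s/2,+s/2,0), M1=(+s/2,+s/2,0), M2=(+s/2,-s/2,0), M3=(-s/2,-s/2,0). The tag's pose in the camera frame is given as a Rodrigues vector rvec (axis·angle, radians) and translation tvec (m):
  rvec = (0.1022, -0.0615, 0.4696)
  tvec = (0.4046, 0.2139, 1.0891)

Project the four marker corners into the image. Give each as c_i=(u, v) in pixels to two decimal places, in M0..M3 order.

c0=(451.51, 409.07) c1=(498.58, 451.57) c2=(525.35, 365.34) c3=(478.07, 321.56)

Intrinsics K: fx=467.1, fy=849.3, cx=314.9, cy=220.4
Marker side s = 0.128 m; corners in marker frame (Z=0):
  M0 = (-0.0640, +0.0640, 0)
  M1 = (+0.0640, +0.0640, 0)
  M2 = (+0.0640, -0.0640, 0)
  M3 = (-0.0640, -0.0640, 0)
rvec = (0.1022, -0.0615, 0.4696), |rvec| = θ = 0.48451 rad = 27.760°
Rodrigues: sinθ=0.46578, 1−cosθ=0.11510; R = I + sinθ·[k]× + (1−cosθ)·[k]×²:
    [+0.89002 -0.45452 -0.03559]
    [+0.44836 +0.88676 -0.11241]
    [+0.08265 +0.08409 +0.99302]
t = (0.4046, 0.2139, 1.0891) m
M0: Pc = R·M0+t = (+0.31855, +0.24196, +1.08919); u = 467.1·(+0.31855)/1.08919 + 314.9 = 451.5098, v = 849.3·(+0.24196)/1.08919 + 220.4 = 409.0669
M1: Pc = R·M1+t = (+0.43247, +0.29935, +1.09977); u = 467.1·(+0.43247)/1.09977 + 314.9 = 498.5815, v = 849.3·(+0.29935)/1.09977 + 220.4 = 451.5715
M2: Pc = R·M2+t = (+0.49065, +0.18584, +1.08901); u = 467.1·(+0.49065)/1.08901 + 314.9 = 525.3512, v = 849.3·(+0.18584)/1.08901 + 220.4 = 365.3356
M3: Pc = R·M3+t = (+0.37673, +0.12845, +1.07843); u = 467.1·(+0.37673)/1.07843 + 314.9 = 478.0723, v = 849.3·(+0.12845)/1.07843 + 220.4 = 321.5608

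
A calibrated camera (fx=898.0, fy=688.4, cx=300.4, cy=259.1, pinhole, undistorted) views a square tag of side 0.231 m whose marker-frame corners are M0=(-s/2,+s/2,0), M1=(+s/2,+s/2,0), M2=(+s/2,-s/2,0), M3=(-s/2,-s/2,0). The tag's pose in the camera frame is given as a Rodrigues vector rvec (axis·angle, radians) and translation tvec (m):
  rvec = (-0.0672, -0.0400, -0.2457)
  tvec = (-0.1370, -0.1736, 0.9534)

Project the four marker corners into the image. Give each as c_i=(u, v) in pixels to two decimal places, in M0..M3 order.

Intrinsics K: fx=898.0, fy=688.4, cx=300.4, cy=259.1
Marker side s = 0.231 m; corners in marker frame (Z=0):
  M0 = (-0.1155, +0.1155, 0)
  M1 = (+0.1155, +0.1155, 0)
  M2 = (+0.1155, -0.1155, 0)
  M3 = (-0.1155, -0.1155, 0)
rvec = (-0.0672, -0.0400, -0.2457), |rvec| = θ = 0.25785 rad = 14.773°
Rodrigues: sinθ=0.25500, 1−cosθ=0.03306; R = I + sinθ·[k]× + (1−cosθ)·[k]×²:
    [+0.96919 +0.24432 -0.03135]
    [-0.24165 +0.96774 +0.07134]
    [+0.04777 -0.06157 +0.99696]
t = (-0.1370, -0.1736, 0.9534) m
M0: Pc = R·M0+t = (-0.22072, -0.03392, +0.94077); u = 898.0·(-0.22072)/0.94077 + 300.4 = 89.7131, v = 688.4·(-0.03392)/0.94077 + 259.1 = 234.2825
M1: Pc = R·M1+t = (+0.00316, -0.08974, +0.95181); u = 898.0·(+0.00316)/0.95181 + 300.4 = 303.3818, v = 688.4·(-0.08974)/0.95181 + 259.1 = 194.1972
M2: Pc = R·M2+t = (-0.05328, -0.31328, +0.96603); u = 898.0·(-0.05328)/0.96603 + 300.4 = 250.8737, v = 688.4·(-0.31328)/0.96603 + 259.1 = 35.8511
M3: Pc = R·M3+t = (-0.27716, -0.25746, +0.95499); u = 898.0·(-0.27716)/0.95499 + 300.4 = 39.7806, v = 688.4·(-0.25746)/0.95499 + 259.1 = 73.5098

c0=(89.71, 234.28) c1=(303.38, 194.20) c2=(250.87, 35.85) c3=(39.78, 73.51)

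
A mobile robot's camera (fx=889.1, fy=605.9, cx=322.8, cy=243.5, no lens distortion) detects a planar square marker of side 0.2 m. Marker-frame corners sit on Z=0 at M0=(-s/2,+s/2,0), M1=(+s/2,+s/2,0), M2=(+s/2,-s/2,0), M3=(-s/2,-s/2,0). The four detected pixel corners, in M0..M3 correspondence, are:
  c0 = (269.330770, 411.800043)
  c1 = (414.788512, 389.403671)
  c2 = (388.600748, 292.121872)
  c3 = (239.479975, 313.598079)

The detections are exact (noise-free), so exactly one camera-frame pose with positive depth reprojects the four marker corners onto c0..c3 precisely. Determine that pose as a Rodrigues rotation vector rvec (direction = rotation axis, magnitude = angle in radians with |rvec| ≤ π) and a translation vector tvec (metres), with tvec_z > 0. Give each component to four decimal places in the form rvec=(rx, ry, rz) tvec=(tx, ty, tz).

Intrinsics K: fx=889.1, fy=605.9, cx=322.8, cy=243.5
Marker side s = 0.2 m; corners in marker frame (Z=0):
  M0 = (-0.1000, +0.1000, 0)
  M1 = (+0.1000, +0.1000, 0)
  M2 = (+0.1000, -0.1000, 0)
  M3 = (-0.1000, -0.1000, 0)
Detected image corners:
  c0 = (269.330770, 411.800043) px
  c1 = (414.788512, 389.403671) px
  c2 = (388.600748, 292.121872) px
  c3 = (239.479975, 313.598079) px
Planar DLT: solve 8×8 A·h = b for H (H[2,2]=1):
  H  [+759.93458 +176.33545 +328.73461]
  H  [-84.41441 +527.61851 +352.19289]
  H  [+0.07191 +0.11067 +1.00000]
B = K⁻¹H; ‖b₁‖=0.848571, ‖b₂‖=0.848571; λ = 2/(‖b₁‖+‖b₂‖) = 1.178452, sign → tz>0 ⇒ λ=+1.178452
r₁ = λ·B[:,0] = (+0.97648,-0.19824,+0.08474); r₂ = λ·B[:,1] = (+0.18637,+0.97378,+0.13042)
r₃ = r₁×r₂ = (-0.10837,-0.11156,+0.98783); SVD([r₁ r₂ r₃]) → R = UVᵀ:
  R  [+0.97648 +0.18637 -0.10837]
  R  [-0.19824 +0.97378 -0.11156]
  R  [+0.08474 +0.13042 +0.98783]
t = (+0.00787, +0.21140, +1.17845) m
tr R = 2.938099; θ = arccos((tr R − 1)/2) = 0.249445 rad = 14.292°
axis k = ((R−Rᵀ)₃₂, (R−Rᵀ)₁₃, (R−Rᵀ)₂₁) / (2 sinθ) = (+0.490095, -0.391132, -0.778988)
rvec = θ·k = (+0.122252, -0.097566, -0.194314)

rvec=(0.1223, -0.0976, -0.1943) tvec=(0.0079, 0.2114, 1.1785)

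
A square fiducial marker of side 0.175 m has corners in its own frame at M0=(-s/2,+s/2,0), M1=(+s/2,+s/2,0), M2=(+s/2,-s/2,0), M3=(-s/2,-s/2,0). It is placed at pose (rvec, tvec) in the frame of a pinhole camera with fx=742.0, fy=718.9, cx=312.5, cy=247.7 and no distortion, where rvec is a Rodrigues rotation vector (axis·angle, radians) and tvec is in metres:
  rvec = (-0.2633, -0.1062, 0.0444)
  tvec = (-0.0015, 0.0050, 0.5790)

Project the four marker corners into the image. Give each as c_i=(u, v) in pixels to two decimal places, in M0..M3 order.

c0=(189.10, 358.48) c1=(421.30, 367.93) c2=(419.49, 160.15) c3=(205.18, 145.37)

Intrinsics K: fx=742.0, fy=718.9, cx=312.5, cy=247.7
Marker side s = 0.175 m; corners in marker frame (Z=0):
  M0 = (-0.0875, +0.0875, 0)
  M1 = (+0.0875, +0.0875, 0)
  M2 = (+0.0875, -0.0875, 0)
  M3 = (-0.0875, -0.0875, 0)
rvec = (-0.2633, -0.1062, 0.0444), |rvec| = θ = 0.28736 rad = 16.465°
Rodrigues: sinθ=0.28342, 1−cosθ=0.04101; R = I + sinθ·[k]× + (1−cosθ)·[k]×²:
    [+0.99342 -0.02991 -0.11055]
    [+0.05768 +0.96460 +0.25735]
    [+0.09894 -0.26203 +0.95997]
t = (-0.0015, 0.0050, 0.5790) m
M0: Pc = R·M0+t = (-0.09104, +0.08436, +0.54741); u = 742.0·(-0.09104)/0.54741 + 312.5 = 189.0973, v = 718.9·(+0.08436)/0.54741 + 247.7 = 358.4808
M1: Pc = R·M1+t = (+0.08281, +0.09445, +0.56473); u = 742.0·(+0.08281)/0.56473 + 312.5 = 421.3011, v = 718.9·(+0.09445)/0.56473 + 247.7 = 367.9333
M2: Pc = R·M2+t = (+0.08804, -0.07436, +0.61059); u = 742.0·(+0.08804)/0.61059 + 312.5 = 419.4900, v = 718.9·(-0.07436)/0.61059 + 247.7 = 160.1543
M3: Pc = R·M3+t = (-0.08581, -0.08445, +0.59327); u = 742.0·(-0.08581)/0.59327 + 312.5 = 205.1811, v = 718.9·(-0.08445)/0.59327 + 247.7 = 145.3685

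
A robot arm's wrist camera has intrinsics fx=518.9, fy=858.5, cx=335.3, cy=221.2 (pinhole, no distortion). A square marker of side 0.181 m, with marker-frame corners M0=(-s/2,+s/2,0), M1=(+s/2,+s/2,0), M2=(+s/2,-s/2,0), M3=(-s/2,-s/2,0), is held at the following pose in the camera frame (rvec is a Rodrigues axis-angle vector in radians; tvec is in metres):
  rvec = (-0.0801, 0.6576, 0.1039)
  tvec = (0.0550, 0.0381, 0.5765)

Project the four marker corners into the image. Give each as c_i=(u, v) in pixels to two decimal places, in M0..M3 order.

c0=(312.84, 387.13) c1=(450.84, 444.05) c2=(470.97, 147.20) c3=(331.08, 142.79)

Intrinsics K: fx=518.9, fy=858.5, cx=335.3, cy=221.2
Marker side s = 0.181 m; corners in marker frame (Z=0):
  M0 = (-0.0905, +0.0905, 0)
  M1 = (+0.0905, +0.0905, 0)
  M2 = (+0.0905, -0.0905, 0)
  M3 = (-0.0905, -0.0905, 0)
rvec = (-0.0801, 0.6576, 0.1039), |rvec| = θ = 0.67056 rad = 38.420°
Rodrigues: sinθ=0.62142, 1−cosθ=0.21653; R = I + sinθ·[k]× + (1−cosθ)·[k]×²:
    [+0.78656 -0.12165 +0.60541]
    [+0.07092 +0.99171 +0.10713]
    [-0.61342 -0.04133 +0.78867]
t = (0.0550, 0.0381, 0.5765) m
M0: Pc = R·M0+t = (-0.02719, +0.12143, +0.62827); u = 518.9·(-0.02719)/0.62827 + 335.3 = 312.8405, v = 858.5·(+0.12143)/0.62827 + 221.2 = 387.1290
M1: Pc = R·M1+t = (+0.11517, +0.13427, +0.51724); u = 518.9·(+0.11517)/0.51724 + 335.3 = 450.8431, v = 858.5·(+0.13427)/0.51724 + 221.2 = 444.0526
M2: Pc = R·M2+t = (+0.13719, -0.04523, +0.52473); u = 518.9·(+0.13719)/0.52473 + 335.3 = 470.9704, v = 858.5·(-0.04523)/0.52473 + 221.2 = 147.1971
M3: Pc = R·M3+t = (-0.00517, -0.05807, +0.63576); u = 518.9·(-0.00517)/0.63576 + 335.3 = 331.0765, v = 858.5·(-0.05807)/0.63576 + 221.2 = 142.7866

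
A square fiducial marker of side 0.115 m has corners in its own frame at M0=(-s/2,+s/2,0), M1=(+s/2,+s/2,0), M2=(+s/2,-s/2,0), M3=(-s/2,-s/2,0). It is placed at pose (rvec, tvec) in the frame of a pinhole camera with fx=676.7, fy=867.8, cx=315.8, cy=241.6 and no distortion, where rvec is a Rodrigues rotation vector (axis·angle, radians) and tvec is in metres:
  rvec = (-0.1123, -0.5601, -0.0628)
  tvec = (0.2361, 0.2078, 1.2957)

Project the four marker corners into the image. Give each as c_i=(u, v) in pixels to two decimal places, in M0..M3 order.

Intrinsics K: fx=676.7, fy=867.8, cx=315.8, cy=241.6
Marker side s = 0.115 m; corners in marker frame (Z=0):
  M0 = (-0.0575, +0.0575, 0)
  M1 = (+0.0575, +0.0575, 0)
  M2 = (+0.0575, -0.0575, 0)
  M3 = (-0.0575, -0.0575, 0)
rvec = (-0.1123, -0.5601, -0.0628), |rvec| = θ = 0.57469 rad = 32.927°
Rodrigues: sinθ=0.54357, 1−cosθ=0.16064; R = I + sinθ·[k]× + (1−cosθ)·[k]×²:
    [+0.84550 +0.08999 -0.52634]
    [-0.02881 +0.99195 +0.12333]
    [+0.53320 -0.08911 +0.84128]
t = (0.2361, 0.2078, 1.2957) m
M0: Pc = R·M0+t = (+0.19266, +0.26649, +1.25992); u = 676.7·(+0.19266)/1.25992 + 315.8 = 419.2767, v = 867.8·(+0.26649)/1.25992 + 241.6 = 425.1541
M1: Pc = R·M1+t = (+0.28989, +0.26318, +1.32124); u = 676.7·(+0.28989)/1.32124 + 315.8 = 464.2739, v = 867.8·(+0.26318)/1.32124 + 241.6 = 414.4596
M2: Pc = R·M2+t = (+0.27954, +0.14911, +1.33148); u = 676.7·(+0.27954)/1.33148 + 315.8 = 457.8714, v = 867.8·(+0.14911)/1.33148 + 241.6 = 338.7809
M3: Pc = R·M3+t = (+0.18231, +0.15242, +1.27016); u = 676.7·(+0.18231)/1.27016 + 315.8 = 412.9282, v = 867.8·(+0.15242)/1.27016 + 241.6 = 345.7357

c0=(419.28, 425.15) c1=(464.27, 414.46) c2=(457.87, 338.78) c3=(412.93, 345.74)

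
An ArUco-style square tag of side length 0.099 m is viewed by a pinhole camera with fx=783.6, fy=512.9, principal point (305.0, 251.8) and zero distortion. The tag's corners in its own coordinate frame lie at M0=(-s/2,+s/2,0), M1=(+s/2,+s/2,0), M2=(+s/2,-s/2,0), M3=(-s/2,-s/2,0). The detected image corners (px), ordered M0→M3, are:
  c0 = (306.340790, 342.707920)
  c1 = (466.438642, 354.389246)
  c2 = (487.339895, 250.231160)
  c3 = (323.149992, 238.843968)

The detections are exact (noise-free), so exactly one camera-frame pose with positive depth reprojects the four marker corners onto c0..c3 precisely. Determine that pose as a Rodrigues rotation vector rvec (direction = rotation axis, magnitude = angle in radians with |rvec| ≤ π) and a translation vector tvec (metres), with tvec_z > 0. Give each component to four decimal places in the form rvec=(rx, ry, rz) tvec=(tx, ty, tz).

Intrinsics K: fx=783.6, fy=512.9, cx=305.0, cy=251.8
Marker side s = 0.099 m; corners in marker frame (Z=0):
  M0 = (-0.0495, +0.0495, 0)
  M1 = (+0.0495, +0.0495, 0)
  M2 = (+0.0495, -0.0495, 0)
  M3 = (-0.0495, -0.0495, 0)
Detected image corners:
  c0 = (306.340790, 342.707920) px
  c1 = (466.438642, 354.389246) px
  c2 = (487.339895, 250.231160) px
  c3 = (323.149992, 238.843968) px
Planar DLT: solve 8×8 A·h = b for H (H[2,2]=1):
  H  [+1615.35331 -92.08005 +395.47624]
  H  [+99.88674 +1124.27231 +297.16649]
  H  [-0.05611 +0.24840 +1.00000]
B = K⁻¹H; ‖b₁‖=2.095869, ‖b₂‖=2.095869; λ = 2/(‖b₁‖+‖b₂‖) = 0.477129, sign → tz>0 ⇒ λ=+0.477129
r₁ = λ·B[:,0] = (+0.99400,+0.10606,-0.02677); r₂ = λ·B[:,1] = (-0.10220,+0.98768,+0.11852)
r₃ = r₁×r₂ = (+0.03901,-0.11507,+0.99259); SVD([r₁ r₂ r₃]) → R = UVᵀ:
  R  [+0.99400 -0.10220 +0.03901]
  R  [+0.10606 +0.98768 -0.11507]
  R  [-0.02677 +0.11852 +0.99259]
t = (+0.05509, +0.04220, +0.47713) m
tr R = 2.974269; θ = arccos((tr R − 1)/2) = 0.160582 rad = 9.201°
axis k = ((R−Rᵀ)₃₂, (R−Rᵀ)₁₃, (R−Rᵀ)₂₁) / (2 sinθ) = (+0.730447, +0.205714, +0.651251)
rvec = θ·k = (+0.117297, +0.033034, +0.104579)

rvec=(0.1173, 0.0330, 0.1046) tvec=(0.0551, 0.0422, 0.4771)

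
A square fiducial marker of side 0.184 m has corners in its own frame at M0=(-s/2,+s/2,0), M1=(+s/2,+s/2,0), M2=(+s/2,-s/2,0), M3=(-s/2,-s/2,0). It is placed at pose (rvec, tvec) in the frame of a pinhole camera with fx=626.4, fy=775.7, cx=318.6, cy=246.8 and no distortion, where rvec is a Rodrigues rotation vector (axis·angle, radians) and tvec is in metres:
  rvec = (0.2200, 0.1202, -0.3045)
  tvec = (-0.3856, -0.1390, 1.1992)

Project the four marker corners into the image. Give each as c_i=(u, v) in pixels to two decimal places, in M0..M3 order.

c0=(92.56, 229.59) c1=(178.08, 195.56) c2=(143.15, 80.22) c3=(55.86, 117.95)

Intrinsics K: fx=626.4, fy=775.7, cx=318.6, cy=246.8
Marker side s = 0.184 m; corners in marker frame (Z=0):
  M0 = (-0.0920, +0.0920, 0)
  M1 = (+0.0920, +0.0920, 0)
  M2 = (+0.0920, -0.0920, 0)
  M3 = (-0.0920, -0.0920, 0)
rvec = (0.2200, 0.1202, -0.3045), |rvec| = θ = 0.39442 rad = 22.599°
Rodrigues: sinθ=0.38427, 1−cosθ=0.07678; R = I + sinθ·[k]× + (1−cosθ)·[k]×²:
    [+0.94711 +0.30972 +0.08404]
    [-0.28361 +0.93035 -0.23240]
    [-0.15017 +0.19628 +0.96898]
t = (-0.3856, -0.1390, 1.1992) m
M0: Pc = R·M0+t = (-0.44424, -0.02732, +1.23107); u = 626.4·(-0.44424)/1.23107 + 318.6 = 92.5599, v = 775.7·(-0.02732)/1.23107 + 246.8 = 229.5886
M1: Pc = R·M1+t = (-0.26997, -0.07950, +1.20344); u = 626.4·(-0.26997)/1.20344 + 318.6 = 178.0776, v = 775.7·(-0.07950)/1.20344 + 246.8 = 195.5566
M2: Pc = R·M2+t = (-0.32696, -0.25068, +1.16733); u = 626.4·(-0.32696)/1.16733 + 318.6 = 143.1497, v = 775.7·(-0.25068)/1.16733 + 246.8 = 80.2176
M3: Pc = R·M3+t = (-0.50123, -0.19850, +1.19496); u = 626.4·(-0.50123)/1.19496 + 318.6 = 55.8552, v = 775.7·(-0.19850)/1.19496 + 246.8 = 117.9452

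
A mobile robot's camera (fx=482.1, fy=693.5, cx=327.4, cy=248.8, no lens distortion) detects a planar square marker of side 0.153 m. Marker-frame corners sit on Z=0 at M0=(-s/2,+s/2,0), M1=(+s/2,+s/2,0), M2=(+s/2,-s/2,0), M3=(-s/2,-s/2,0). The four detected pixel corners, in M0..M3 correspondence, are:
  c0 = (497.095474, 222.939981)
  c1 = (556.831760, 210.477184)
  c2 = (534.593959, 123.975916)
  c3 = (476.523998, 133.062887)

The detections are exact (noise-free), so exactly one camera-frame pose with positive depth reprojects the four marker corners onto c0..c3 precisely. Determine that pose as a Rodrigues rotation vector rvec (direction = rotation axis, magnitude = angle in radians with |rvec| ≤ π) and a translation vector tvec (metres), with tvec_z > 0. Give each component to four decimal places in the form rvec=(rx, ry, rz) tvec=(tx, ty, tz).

Intrinsics K: fx=482.1, fy=693.5, cx=327.4, cy=248.8
Marker side s = 0.153 m; corners in marker frame (Z=0):
  M0 = (-0.0765, +0.0765, 0)
  M1 = (+0.0765, +0.0765, 0)
  M2 = (+0.0765, -0.0765, 0)
  M3 = (-0.0765, -0.0765, 0)
Detected image corners:
  c0 = (497.095474, 222.939981) px
  c1 = (556.831760, 210.477184) px
  c2 = (534.593959, 123.975916) px
  c3 = (476.523998, 133.062887) px
Planar DLT: solve 8×8 A·h = b for H (H[2,2]=1):
  H  [+497.38439 +3.65172 +516.53608]
  H  [-32.58415 +530.63059 +171.63334]
  H  [+0.21793 -0.26409 +1.00000]
B = K⁻¹H; ‖b₁‖=0.918748, ‖b₂‖=0.918748; λ = 2/(‖b₁‖+‖b₂‖) = 1.088438, sign → tz>0 ⇒ λ=+1.088438
r₁ = λ·B[:,0] = (+0.96186,-0.13624,+0.23720); r₂ = λ·B[:,1] = (+0.20345,+0.93594,-0.28744)
r₃ = r₁×r₂ = (-0.18284,+0.32474,+0.92796); SVD([r₁ r₂ r₃]) → R = UVᵀ:
  R  [+0.96186 +0.20345 -0.18284]
  R  [-0.13624 +0.93594 +0.32474]
  R  [+0.23720 -0.28744 +0.92796]
t = (+0.42701, -0.12111, +1.08844) m
tr R = 2.825762; θ = arccos((tr R − 1)/2) = 0.420509 rad = 24.093°
axis k = ((R−Rᵀ)₃₂, (R−Rᵀ)₁₃, (R−Rᵀ)₂₁) / (2 sinθ) = (-0.749810, -0.514473, -0.416056)
rvec = θ·k = (-0.315302, -0.216341, -0.174955)

rvec=(-0.3153, -0.2163, -0.1750) tvec=(0.4270, -0.1211, 1.0884)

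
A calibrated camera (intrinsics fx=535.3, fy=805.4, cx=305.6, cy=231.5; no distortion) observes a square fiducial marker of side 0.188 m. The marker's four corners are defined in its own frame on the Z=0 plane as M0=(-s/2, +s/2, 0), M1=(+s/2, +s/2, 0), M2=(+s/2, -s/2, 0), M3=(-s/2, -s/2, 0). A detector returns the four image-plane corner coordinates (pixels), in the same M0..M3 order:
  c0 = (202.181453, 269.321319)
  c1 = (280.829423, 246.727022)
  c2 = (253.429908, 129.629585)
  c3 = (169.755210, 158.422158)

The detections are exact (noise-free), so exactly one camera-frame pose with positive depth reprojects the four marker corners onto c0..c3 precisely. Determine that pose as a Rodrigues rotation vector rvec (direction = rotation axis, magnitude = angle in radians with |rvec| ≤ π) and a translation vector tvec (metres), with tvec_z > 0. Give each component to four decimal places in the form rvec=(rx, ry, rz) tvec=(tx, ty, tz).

Intrinsics K: fx=535.3, fy=805.4, cx=305.6, cy=231.5
Marker side s = 0.188 m; corners in marker frame (Z=0):
  M0 = (-0.0940, +0.0940, 0)
  M1 = (+0.0940, +0.0940, 0)
  M2 = (+0.0940, -0.0940, 0)
  M3 = (-0.0940, -0.0940, 0)
Detected image corners:
  c0 = (202.181453, 269.321319) px
  c1 = (280.829423, 246.727022) px
  c2 = (253.429908, 129.629585) px
  c3 = (169.755210, 158.422158) px
Planar DLT: solve 8×8 A·h = b for H (H[2,2]=1):
  H  [+386.23939 +250.56706 +226.35791]
  H  [-175.94145 +686.99724 +203.42175]
  H  [-0.19847 +0.40259 +1.00000]
B = K⁻¹H; ‖b₁‖=0.873161, ‖b₂‖=0.873161; λ = 2/(‖b₁‖+‖b₂‖) = 1.145264, sign → tz>0 ⇒ λ=+1.145264
r₁ = λ·B[:,0] = (+0.95612,-0.18485,-0.22730); r₂ = λ·B[:,1] = (+0.27286,+0.84437,+0.46107)
r₃ = r₁×r₂ = (+0.10670,-0.50286,+0.85776); SVD([r₁ r₂ r₃]) → R = UVᵀ:
  R  [+0.95612 +0.27286 +0.10670]
  R  [-0.18485 +0.84437 -0.50286]
  R  [-0.22730 +0.46107 +0.85776]
t = (-0.16954, -0.03993, +1.14526) m
tr R = 2.658243; θ = arccos((tr R − 1)/2) = 0.593261 rad = 33.991°
axis k = ((R−Rᵀ)₃₂, (R−Rᵀ)₁₃, (R−Rᵀ)₂₁) / (2 sinθ) = (+0.862092, +0.298714, -0.409351)
rvec = θ·k = (+0.511446, +0.177216, -0.242852)

rvec=(0.5114, 0.1772, -0.2429) tvec=(-0.1695, -0.0399, 1.1453)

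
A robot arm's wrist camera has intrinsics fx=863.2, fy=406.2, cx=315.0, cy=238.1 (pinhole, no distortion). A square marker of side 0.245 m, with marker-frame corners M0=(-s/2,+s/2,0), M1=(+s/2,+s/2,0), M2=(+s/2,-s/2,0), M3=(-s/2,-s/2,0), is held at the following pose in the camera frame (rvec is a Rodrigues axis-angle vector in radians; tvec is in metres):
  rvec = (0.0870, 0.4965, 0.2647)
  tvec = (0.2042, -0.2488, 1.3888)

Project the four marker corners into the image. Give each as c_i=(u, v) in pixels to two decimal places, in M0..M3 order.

Intrinsics K: fx=863.2, fy=406.2, cx=315.0, cy=238.1
Marker side s = 0.245 m; corners in marker frame (Z=0):
  M0 = (-0.1225, +0.1225, 0)
  M1 = (+0.1225, +0.1225, 0)
  M2 = (+0.1225, -0.1225, 0)
  M3 = (-0.1225, -0.1225, 0)
rvec = (0.0870, 0.4965, 0.2647), |rvec| = θ = 0.56934 rad = 32.621°
Rodrigues: sinθ=0.53908, 1−cosθ=0.15774; R = I + sinθ·[k]× + (1−cosθ)·[k]×²:
    [+0.84594 -0.22961 +0.48131]
    [+0.27165 +0.96222 -0.01842]
    [-0.45890 +0.14633 +0.87635]
t = (0.2042, -0.2488, 1.3888) m
M0: Pc = R·M0+t = (+0.07245, -0.16421, +1.46294); u = 863.2·(+0.07245)/1.46294 + 315.0 = 357.7459, v = 406.2·(-0.16421)/1.46294 + 238.1 = 192.5068
M1: Pc = R·M1+t = (+0.27970, -0.09765, +1.35051); u = 863.2·(+0.27970)/1.35051 + 315.0 = 493.7751, v = 406.2·(-0.09765)/1.35051 + 238.1 = 208.7290
M2: Pc = R·M2+t = (+0.33595, -0.33339, +1.31466); u = 863.2·(+0.33595)/1.31466 + 315.0 = 535.5866, v = 406.2·(-0.33339)/1.31466 + 238.1 = 135.0885
M3: Pc = R·M3+t = (+0.12870, -0.39995, +1.42709); u = 863.2·(+0.12870)/1.42709 + 315.0 = 392.8460, v = 406.2·(-0.39995)/1.42709 + 238.1 = 124.2604

c0=(357.75, 192.51) c1=(493.78, 208.73) c2=(535.59, 135.09) c3=(392.85, 124.26)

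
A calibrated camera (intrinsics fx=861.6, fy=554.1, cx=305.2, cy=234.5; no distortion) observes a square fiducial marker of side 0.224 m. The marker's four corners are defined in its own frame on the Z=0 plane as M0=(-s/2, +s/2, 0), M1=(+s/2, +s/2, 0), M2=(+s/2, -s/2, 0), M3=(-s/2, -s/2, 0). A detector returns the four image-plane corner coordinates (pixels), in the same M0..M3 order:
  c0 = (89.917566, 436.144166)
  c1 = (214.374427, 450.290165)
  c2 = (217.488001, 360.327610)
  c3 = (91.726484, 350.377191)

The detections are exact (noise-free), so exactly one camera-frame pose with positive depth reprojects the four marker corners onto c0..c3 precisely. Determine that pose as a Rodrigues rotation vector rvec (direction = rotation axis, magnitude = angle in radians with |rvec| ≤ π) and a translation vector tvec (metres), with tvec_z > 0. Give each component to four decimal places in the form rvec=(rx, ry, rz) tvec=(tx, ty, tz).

Intrinsics K: fx=861.6, fy=554.1, cx=305.2, cy=234.5
Marker side s = 0.224 m; corners in marker frame (Z=0):
  M0 = (-0.1120, +0.1120, 0)
  M1 = (+0.1120, +0.1120, 0)
  M2 = (+0.1120, -0.1120, 0)
  M3 = (-0.1120, -0.1120, 0)
Detected image corners:
  c0 = (89.917566, 436.144166) px
  c1 = (214.374427, 450.290165) px
  c2 = (217.488001, 360.327610) px
  c3 = (91.726484, 350.377191) px
Planar DLT: solve 8×8 A·h = b for H (H[2,2]=1):
  H  [+524.92535 -4.43665 +151.83671]
  H  [-33.59823 +408.89215 +399.34492]
  H  [-0.21896 +0.04225 +1.00000]
B = K⁻¹H; ‖b₁‖=0.721579, ‖b₂‖=0.721579; λ = 2/(‖b₁‖+‖b₂‖) = 1.385850, sign → tz>0 ⇒ λ=+1.385850
r₁ = λ·B[:,0] = (+0.95181,+0.04439,-0.30345); r₂ = λ·B[:,1] = (-0.02788,+0.99790,+0.05855)
r₃ = r₁×r₂ = (+0.30541,-0.04727,+0.95105); SVD([r₁ r₂ r₃]) → R = UVᵀ:
  R  [+0.95181 -0.02788 +0.30541]
  R  [+0.04439 +0.99790 -0.04727]
  R  [-0.30345 +0.05855 +0.95105]
t = (-0.24668, +0.41229, +1.38585) m
tr R = 2.900754; θ = arccos((tr R − 1)/2) = 0.316351 rad = 18.126°
axis k = ((R−Rᵀ)₃₂, (R−Rᵀ)₁₃, (R−Rᵀ)₂₁) / (2 sinθ) = (+0.170065, +0.978564, +0.116147)
rvec = θ·k = (+0.053800, +0.309570, +0.036743)

rvec=(0.0538, 0.3096, 0.0367) tvec=(-0.2467, 0.4123, 1.3858)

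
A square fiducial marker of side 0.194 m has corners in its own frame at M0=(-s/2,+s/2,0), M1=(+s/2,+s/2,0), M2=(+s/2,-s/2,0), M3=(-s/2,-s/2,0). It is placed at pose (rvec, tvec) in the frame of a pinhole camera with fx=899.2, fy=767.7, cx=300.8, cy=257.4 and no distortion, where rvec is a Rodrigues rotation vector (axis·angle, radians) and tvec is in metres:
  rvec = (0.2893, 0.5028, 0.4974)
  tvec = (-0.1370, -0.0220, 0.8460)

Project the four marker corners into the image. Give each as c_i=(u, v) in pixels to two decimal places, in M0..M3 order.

c0=(58.66, 265.16) c1=(194.37, 357.39) c2=(270.34, 204.36) c3=(116.06, 117.64)

Intrinsics K: fx=899.2, fy=767.7, cx=300.8, cy=257.4
Marker side s = 0.194 m; corners in marker frame (Z=0):
  M0 = (-0.0970, +0.0970, 0)
  M1 = (+0.0970, +0.0970, 0)
  M2 = (+0.0970, -0.0970, 0)
  M3 = (-0.0970, -0.0970, 0)
rvec = (0.2893, 0.5028, 0.4974), |rvec| = θ = 0.76414 rad = 43.782°
Rodrigues: sinθ=0.69192, 1−cosθ=0.27802; R = I + sinθ·[k]× + (1−cosθ)·[k]×²:
    [+0.76183 -0.38113 +0.52379]
    [+0.51965 +0.84235 -0.14288]
    [-0.38676 +0.38104 +0.83978]
t = (-0.1370, -0.0220, 0.8460) m
M0: Pc = R·M0+t = (-0.24787, +0.00930, +0.92048); u = 899.2·(-0.24787)/0.92048 + 300.8 = 58.6625, v = 767.7·(+0.00930)/0.92048 + 257.4 = 265.1582
M1: Pc = R·M1+t = (-0.10007, +0.11011, +0.84544); u = 899.2·(-0.10007)/0.84544 + 300.8 = 194.3650, v = 767.7·(+0.11011)/0.84544 + 257.4 = 357.3880
M2: Pc = R·M2+t = (-0.02613, -0.05330, +0.77152); u = 899.2·(-0.02613)/0.77152 + 300.8 = 270.3421, v = 767.7·(-0.05330)/0.77152 + 257.4 = 204.3620
M3: Pc = R·M3+t = (-0.17393, -0.15411, +0.84656); u = 899.2·(-0.17393)/0.84656 + 300.8 = 116.0561, v = 767.7·(-0.15411)/0.84656 + 257.4 = 117.6418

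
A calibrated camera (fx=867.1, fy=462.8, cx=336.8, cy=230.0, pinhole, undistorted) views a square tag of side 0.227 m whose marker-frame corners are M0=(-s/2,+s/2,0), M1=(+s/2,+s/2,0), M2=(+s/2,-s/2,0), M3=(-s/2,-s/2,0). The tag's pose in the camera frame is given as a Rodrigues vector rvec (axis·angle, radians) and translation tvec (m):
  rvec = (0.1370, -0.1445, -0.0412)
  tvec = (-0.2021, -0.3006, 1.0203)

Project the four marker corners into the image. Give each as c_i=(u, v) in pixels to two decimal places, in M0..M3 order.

c0=(72.62, 147.21) c1=(265.63, 144.65) c2=(257.44, 40.11) c3=(58.00, 39.38)

Intrinsics K: fx=867.1, fy=462.8, cx=336.8, cy=230.0
Marker side s = 0.227 m; corners in marker frame (Z=0):
  M0 = (-0.1135, +0.1135, 0)
  M1 = (+0.1135, +0.1135, 0)
  M2 = (+0.1135, -0.1135, 0)
  M3 = (-0.1135, -0.1135, 0)
rvec = (0.1370, -0.1445, -0.0412), |rvec| = θ = 0.20334 rad = 11.650°
Rodrigues: sinθ=0.20194, 1−cosθ=0.02060; R = I + sinθ·[k]× + (1−cosθ)·[k]×²:
    [+0.98875 +0.03105 -0.14632]
    [-0.05078 +0.98980 -0.13309]
    [+0.14069 +0.13902 +0.98024]
t = (-0.2021, -0.3006, 1.0203) m
M0: Pc = R·M0+t = (-0.31080, -0.18249, +1.02011); u = 867.1·(-0.31080)/1.02011 + 336.8 = 72.6193, v = 462.8·(-0.18249)/1.02011 + 230.0 = 147.2069
M1: Pc = R·M1+t = (-0.08635, -0.19402, +1.05205); u = 867.1·(-0.08635)/1.05205 + 336.8 = 265.6282, v = 462.8·(-0.19402)/1.05205 + 230.0 = 144.6494
M2: Pc = R·M2+t = (-0.09340, -0.41871, +1.02049); u = 867.1·(-0.09340)/1.02049 + 336.8 = 257.4378, v = 462.8·(-0.41871)/1.02049 + 230.0 = 40.1135
M3: Pc = R·M3+t = (-0.31785, -0.40718, +0.98855); u = 867.1·(-0.31785)/0.98855 + 336.8 = 58.0027, v = 462.8·(-0.40718)/0.98855 + 230.0 = 39.3753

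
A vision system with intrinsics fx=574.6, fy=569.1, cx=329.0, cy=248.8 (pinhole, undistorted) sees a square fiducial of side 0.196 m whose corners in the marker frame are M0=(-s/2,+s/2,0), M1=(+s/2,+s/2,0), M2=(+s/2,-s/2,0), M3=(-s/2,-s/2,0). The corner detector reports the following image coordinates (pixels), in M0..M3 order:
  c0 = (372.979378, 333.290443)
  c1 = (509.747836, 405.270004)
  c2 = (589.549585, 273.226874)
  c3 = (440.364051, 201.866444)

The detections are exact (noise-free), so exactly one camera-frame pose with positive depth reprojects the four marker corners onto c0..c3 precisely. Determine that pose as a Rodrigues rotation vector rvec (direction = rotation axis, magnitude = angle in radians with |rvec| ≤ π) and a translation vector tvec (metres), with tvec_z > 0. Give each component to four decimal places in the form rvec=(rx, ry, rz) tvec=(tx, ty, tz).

rvec=(0.2084, 0.2058, 0.4519) tvec=(0.1847, 0.0714, 0.7246)

Intrinsics K: fx=574.6, fy=569.1, cx=329.0, cy=248.8
Marker side s = 0.196 m; corners in marker frame (Z=0):
  M0 = (-0.0980, +0.0980, 0)
  M1 = (+0.0980, +0.0980, 0)
  M2 = (+0.0980, -0.0980, 0)
  M3 = (-0.0980, -0.0980, 0)
Detected image corners:
  c0 = (372.979378, 333.290443) px
  c1 = (509.747836, 405.270004) px
  c2 = (589.549585, 273.226874) px
  c3 = (440.364051, 201.866444) px
Planar DLT: solve 8×8 A·h = b for H (H[2,2]=1):
  H  [+629.42122 -213.92404 +475.49606]
  H  [+302.89006 +774.18157 +304.85847]
  H  [-0.20706 +0.33652 +1.00000]
B = K⁻¹H; ‖b₁‖=1.380001, ‖b₂‖=1.380001; λ = 2/(‖b₁‖+‖b₂‖) = 0.724637, sign → tz>0 ⇒ λ=+0.724637
r₁ = λ·B[:,0] = (+0.87968,+0.45127,-0.15004); r₂ = λ·B[:,1] = (-0.40941,+0.87916,+0.24385)
r₃ = r₁×r₂ = (+0.24196,-0.15308,+0.95814); SVD([r₁ r₂ r₃]) → R = UVᵀ:
  R  [+0.87968 -0.40941 +0.24196]
  R  [+0.45127 +0.87916 -0.15308]
  R  [-0.15004 +0.24385 +0.95814]
t = (+0.18475, +0.07138, +0.72464) m
tr R = 2.716980; θ = arccos((tr R − 1)/2) = 0.538479 rad = 30.853°
axis k = ((R−Rᵀ)₃₂, (R−Rᵀ)₁₃, (R−Rᵀ)₂₁) / (2 sinθ) = (+0.387005, +0.382193, +0.839140)
rvec = θ·k = (+0.208394, +0.205803, +0.451859)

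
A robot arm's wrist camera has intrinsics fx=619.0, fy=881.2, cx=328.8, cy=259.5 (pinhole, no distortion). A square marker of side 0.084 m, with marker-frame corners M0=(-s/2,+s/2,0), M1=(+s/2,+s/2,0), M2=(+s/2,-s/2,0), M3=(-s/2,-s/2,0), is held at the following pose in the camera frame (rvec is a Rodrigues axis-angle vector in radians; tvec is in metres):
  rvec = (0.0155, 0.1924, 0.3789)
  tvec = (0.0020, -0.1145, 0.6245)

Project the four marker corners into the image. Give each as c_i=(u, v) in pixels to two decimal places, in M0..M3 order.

c0=(278.41, 133.12) c1=(353.69, 174.11) c2=(384.84, 61.62) c3=(308.28, 23.11)

Intrinsics K: fx=619.0, fy=881.2, cx=328.8, cy=259.5
Marker side s = 0.084 m; corners in marker frame (Z=0):
  M0 = (-0.0420, +0.0420, 0)
  M1 = (+0.0420, +0.0420, 0)
  M2 = (+0.0420, -0.0420, 0)
  M3 = (-0.0420, -0.0420, 0)
rvec = (0.0155, 0.1924, 0.3789), |rvec| = θ = 0.42523 rad = 24.364°
Rodrigues: sinθ=0.41253, 1−cosθ=0.08906; R = I + sinθ·[k]× + (1−cosθ)·[k]×²:
    [+0.91106 -0.36612 +0.18955]
    [+0.36905 +0.92917 +0.02087]
    [-0.18376 +0.05094 +0.98165]
t = (0.0020, -0.1145, 0.6245) m
M0: Pc = R·M0+t = (-0.05164, -0.09097, +0.63436); u = 619.0·(-0.05164)/0.63436 + 328.8 = 278.4088, v = 881.2·(-0.09097)/0.63436 + 259.5 = 133.1248
M1: Pc = R·M1+t = (+0.02489, -0.05997, +0.61892); u = 619.0·(+0.02489)/0.61892 + 328.8 = 353.6909, v = 881.2·(-0.05997)/0.61892 + 259.5 = 174.1103
M2: Pc = R·M2+t = (+0.05564, -0.13803, +0.61464); u = 619.0·(+0.05564)/0.61464 + 328.8 = 384.8359, v = 881.2·(-0.13803)/0.61464 + 259.5 = 61.6163
M3: Pc = R·M3+t = (-0.02089, -0.16903, +0.63008); u = 619.0·(-0.02089)/0.63008 + 328.8 = 308.2795, v = 881.2·(-0.16903)/0.63008 + 259.5 = 23.1083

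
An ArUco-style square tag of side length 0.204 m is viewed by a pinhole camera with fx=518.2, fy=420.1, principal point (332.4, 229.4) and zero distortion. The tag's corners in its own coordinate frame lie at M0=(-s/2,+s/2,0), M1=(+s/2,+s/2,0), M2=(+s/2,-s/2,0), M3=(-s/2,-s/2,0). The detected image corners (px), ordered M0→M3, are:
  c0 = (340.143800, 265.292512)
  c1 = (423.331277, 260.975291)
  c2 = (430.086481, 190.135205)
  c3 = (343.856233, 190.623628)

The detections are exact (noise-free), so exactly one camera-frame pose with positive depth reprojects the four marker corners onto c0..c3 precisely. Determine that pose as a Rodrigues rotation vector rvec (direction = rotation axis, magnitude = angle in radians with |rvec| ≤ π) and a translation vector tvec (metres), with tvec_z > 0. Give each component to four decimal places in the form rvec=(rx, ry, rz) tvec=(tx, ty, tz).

Intrinsics K: fx=518.2, fy=420.1, cx=332.4, cy=229.4
Marker side s = 0.204 m; corners in marker frame (Z=0):
  M0 = (-0.1020, +0.1020, 0)
  M1 = (+0.1020, +0.1020, 0)
  M2 = (+0.1020, -0.1020, 0)
  M3 = (-0.1020, -0.1020, 0)
Detected image corners:
  c0 = (340.143800, 265.292512) px
  c1 = (423.331277, 260.975291) px
  c2 = (430.086481, 190.135205) px
  c3 = (343.856233, 190.623628) px
Planar DLT: solve 8×8 A·h = b for H (H[2,2]=1):
  H  [+516.68828 +48.09727 +385.44502]
  H  [+47.97511 +400.01727 +227.43821]
  H  [+0.26433 +0.19241 +1.00000]
B = K⁻¹H; ‖b₁‖=0.869243, ‖b₂‖=0.869243; λ = 2/(‖b₁‖+‖b₂‖) = 1.150427, sign → tz>0 ⇒ λ=+1.150427
r₁ = λ·B[:,0] = (+0.95201,-0.03467,+0.30409); r₂ = λ·B[:,1] = (-0.03521,+0.97456,+0.22136)
r₃ = r₁×r₂ = (-0.30403,-0.22144,+0.92657); SVD([r₁ r₂ r₃]) → R = UVᵀ:
  R  [+0.95201 -0.03521 -0.30403]
  R  [-0.03467 +0.97456 -0.22144]
  R  [+0.30409 +0.22136 +0.92657]
t = (+0.11776, -0.00537, +1.15043) m
tr R = 2.853140; θ = arccos((tr R − 1)/2) = 0.385608 rad = 22.094°
axis k = ((R−Rᵀ)₃₂, (R−Rᵀ)₁₃, (R−Rᵀ)₂₁) / (2 sinθ) = (+0.588633, -0.808400, +0.000715)
rvec = θ·k = (+0.226982, -0.311726, +0.000276)

rvec=(0.2270, -0.3117, 0.0003) tvec=(0.1178, -0.0054, 1.1504)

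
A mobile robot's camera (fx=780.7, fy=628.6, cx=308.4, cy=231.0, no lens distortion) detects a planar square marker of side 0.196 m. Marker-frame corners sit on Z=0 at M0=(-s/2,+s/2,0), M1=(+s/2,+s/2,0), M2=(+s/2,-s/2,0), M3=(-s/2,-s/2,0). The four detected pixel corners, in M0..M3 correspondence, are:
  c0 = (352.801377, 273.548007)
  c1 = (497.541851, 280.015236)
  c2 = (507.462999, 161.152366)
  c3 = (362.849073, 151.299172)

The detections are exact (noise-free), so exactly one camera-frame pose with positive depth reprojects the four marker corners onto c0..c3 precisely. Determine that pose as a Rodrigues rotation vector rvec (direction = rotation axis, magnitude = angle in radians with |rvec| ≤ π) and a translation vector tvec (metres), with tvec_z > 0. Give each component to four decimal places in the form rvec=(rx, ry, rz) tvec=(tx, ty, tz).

rvec=(0.0103, -0.1461, 0.0652) tvec=(0.1604, -0.0234, 1.0201)

Intrinsics K: fx=780.7, fy=628.6, cx=308.4, cy=231.0
Marker side s = 0.196 m; corners in marker frame (Z=0):
  M0 = (-0.0980, +0.0980, 0)
  M1 = (+0.0980, +0.0980, 0)
  M2 = (+0.0980, -0.0980, 0)
  M3 = (-0.0980, -0.0980, 0)
Detected image corners:
  c0 = (352.801377, 273.548007) px
  c1 = (497.541851, 280.015236) px
  c2 = (507.462999, 161.152366) px
  c3 = (362.849073, 151.299172) px
Planar DLT: solve 8×8 A·h = b for H (H[2,2]=1):
  H  [+799.63321 -48.61298 +431.17445]
  H  [+72.57441 +616.12928 +216.59275]
  H  [+0.14293 +0.00540 +1.00000]
B = K⁻¹H; ‖b₁‖=0.980309, ‖b₂‖=0.980309; λ = 2/(‖b₁‖+‖b₂‖) = 1.020087, sign → tz>0 ⇒ λ=+1.020087
r₁ = λ·B[:,0] = (+0.98723,+0.06419,+0.14580); r₂ = λ·B[:,1] = (-0.06570,+0.99782,+0.00551)
r₃ = r₁×r₂ = (-0.14513,-0.01502,+0.98930); SVD([r₁ r₂ r₃]) → R = UVᵀ:
  R  [+0.98723 -0.06570 -0.14513]
  R  [+0.06419 +0.99782 -0.01502]
  R  [+0.14580 +0.00551 +0.98930]
t = (+0.16042, -0.02338, +1.02009) m
tr R = 2.974352; θ = arccos((tr R − 1)/2) = 0.160323 rad = 9.186°
axis k = ((R−Rᵀ)₃₂, (R−Rᵀ)₁₃, (R−Rᵀ)₂₁) / (2 sinθ) = (+0.064295, -0.911240, +0.406826)
rvec = θ·k = (+0.010308, -0.146092, +0.065223)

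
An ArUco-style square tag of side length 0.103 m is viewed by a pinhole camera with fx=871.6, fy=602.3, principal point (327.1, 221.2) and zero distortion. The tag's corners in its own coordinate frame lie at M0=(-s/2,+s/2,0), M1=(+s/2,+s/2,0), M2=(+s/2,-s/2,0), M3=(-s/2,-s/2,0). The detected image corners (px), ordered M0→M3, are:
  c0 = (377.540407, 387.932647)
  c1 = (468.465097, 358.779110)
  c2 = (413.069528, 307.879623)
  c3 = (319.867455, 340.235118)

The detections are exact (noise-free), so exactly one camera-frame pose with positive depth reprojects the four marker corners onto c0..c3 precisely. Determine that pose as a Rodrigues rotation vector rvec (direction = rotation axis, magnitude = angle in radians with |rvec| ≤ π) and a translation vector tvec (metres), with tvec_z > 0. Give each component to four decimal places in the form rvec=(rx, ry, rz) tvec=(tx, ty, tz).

rvec=(0.4701, 0.1793, -0.5667) tvec=(0.0645, 0.1775, 0.8331)

Intrinsics K: fx=871.6, fy=602.3, cx=327.1, cy=221.2
Marker side s = 0.103 m; corners in marker frame (Z=0):
  M0 = (-0.0515, +0.0515, 0)
  M1 = (+0.0515, +0.0515, 0)
  M2 = (+0.0515, -0.0515, 0)
  M3 = (-0.0515, -0.0515, 0)
Detected image corners:
  c0 = (377.540407, 387.932647) px
  c1 = (468.465097, 358.779110) px
  c2 = (413.069528, 307.879623) px
  c3 = (319.867455, 340.235118) px
Planar DLT: solve 8×8 A·h = b for H (H[2,2]=1):
  H  [+756.35124 +728.13410 +394.57195]
  H  [-419.43451 +636.52826 +349.55774]
  H  [-0.34760 +0.45362 +1.00000]
B = K⁻¹H; ‖b₁‖=1.200303, ‖b₂‖=1.200303; λ = 2/(‖b₁‖+‖b₂‖) = 0.833123, sign → tz>0 ⇒ λ=+0.833123
r₁ = λ·B[:,0] = (+0.83164,-0.47382,-0.28959); r₂ = λ·B[:,1] = (+0.55416,+0.74167,+0.37792)
r₃ = r₁×r₂ = (+0.03572,-0.47478,+0.87938); SVD([r₁ r₂ r₃]) → R = UVᵀ:
  R  [+0.83164 +0.55416 +0.03572]
  R  [-0.47382 +0.74167 -0.47478]
  R  [-0.28959 +0.37792 +0.87938]
t = (+0.06449, +0.17755, +0.83312) m
tr R = 2.452698; θ = arccos((tr R − 1)/2) = 0.757801 rad = 43.419°
axis k = ((R−Rᵀ)₃₂, (R−Rᵀ)₁₃, (R−Rᵀ)₂₁) / (2 sinθ) = (+0.620301, +0.236648, -0.747813)
rvec = θ·k = (+0.470065, +0.179332, -0.566694)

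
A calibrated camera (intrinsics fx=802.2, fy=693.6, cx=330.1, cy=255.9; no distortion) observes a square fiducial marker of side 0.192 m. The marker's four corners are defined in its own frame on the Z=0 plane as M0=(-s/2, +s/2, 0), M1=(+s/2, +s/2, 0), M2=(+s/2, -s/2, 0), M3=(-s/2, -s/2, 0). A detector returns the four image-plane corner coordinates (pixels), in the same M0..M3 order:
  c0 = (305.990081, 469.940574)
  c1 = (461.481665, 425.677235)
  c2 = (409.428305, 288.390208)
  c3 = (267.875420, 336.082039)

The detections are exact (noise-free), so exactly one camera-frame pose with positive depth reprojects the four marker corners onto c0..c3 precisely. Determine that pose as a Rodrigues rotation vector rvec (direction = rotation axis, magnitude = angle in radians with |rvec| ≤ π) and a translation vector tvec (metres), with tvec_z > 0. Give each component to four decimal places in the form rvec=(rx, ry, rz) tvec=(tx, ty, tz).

rvec=(-0.3484, 0.3279, -0.3330) tvec=(0.0331, 0.1652, 0.9389)

Intrinsics K: fx=802.2, fy=693.6, cx=330.1, cy=255.9
Marker side s = 0.192 m; corners in marker frame (Z=0):
  M0 = (-0.0960, +0.0960, 0)
  M1 = (+0.0960, +0.0960, 0)
  M2 = (+0.0960, -0.0960, 0)
  M3 = (-0.0960, -0.0960, 0)
Detected image corners:
  c0 = (305.990081, 469.940574) px
  c1 = (461.481665, 425.677235) px
  c2 = (409.428305, 288.390208) px
  c3 = (267.875420, 336.082039) px
Planar DLT: solve 8×8 A·h = b for H (H[2,2]=1):
  H  [+674.71544 +86.89365 +358.39044]
  H  [-342.31363 +551.23617 +377.96969]
  H  [-0.26972 -0.40693 +1.00000]
B = K⁻¹H; ‖b₁‖=1.065098, ‖b₂‖=1.065098; λ = 2/(‖b₁‖+‖b₂‖) = 0.938881, sign → tz>0 ⇒ λ=+0.938881
r₁ = λ·B[:,0] = (+0.89388,-0.36994,-0.25323); r₂ = λ·B[:,1] = (+0.25891,+0.88713,-0.38205)
r₃ = r₁×r₂ = (+0.36599,+0.27595,+0.88877); SVD([r₁ r₂ r₃]) → R = UVᵀ:
  R  [+0.89388 +0.25891 +0.36599]
  R  [-0.36994 +0.88713 +0.27595]
  R  [-0.25323 -0.38205 +0.88877]
t = (+0.03311, +0.16524, +0.93888) m
tr R = 2.669776; θ = arccos((tr R − 1)/2) = 0.582867 rad = 33.396°
axis k = ((R−Rᵀ)₃₂, (R−Rᵀ)₁₃, (R−Rᵀ)₂₁) / (2 sinθ) = (-0.597726, +0.562496, -0.571246)
rvec = θ·k = (-0.348395, +0.327860, -0.332961)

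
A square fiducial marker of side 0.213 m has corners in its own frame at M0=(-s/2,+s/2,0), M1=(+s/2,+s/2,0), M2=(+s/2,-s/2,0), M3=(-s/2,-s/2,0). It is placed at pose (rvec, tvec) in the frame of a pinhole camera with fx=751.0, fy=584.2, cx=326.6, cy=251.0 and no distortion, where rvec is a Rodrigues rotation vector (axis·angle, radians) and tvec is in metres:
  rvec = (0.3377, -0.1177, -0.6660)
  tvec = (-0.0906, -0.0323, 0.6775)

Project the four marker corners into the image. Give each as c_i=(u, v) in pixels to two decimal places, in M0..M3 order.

Intrinsics K: fx=751.0, fy=584.2, cx=326.6, cy=251.0
Marker side s = 0.213 m; corners in marker frame (Z=0):
  M0 = (-0.1065, +0.1065, 0)
  M1 = (+0.1065, +0.1065, 0)
  M2 = (+0.1065, -0.1065, 0)
  M3 = (-0.1065, -0.1065, 0)
rvec = (0.3377, -0.1177, -0.6660), |rvec| = θ = 0.75594 rad = 43.312°
Rodrigues: sinθ=0.68598, 1−cosθ=0.27238; R = I + sinθ·[k]× + (1−cosθ)·[k]×²:
    [+0.78198 +0.58541 -0.21401]
    [-0.62330 +0.73423 -0.26908]
    [-0.00039 +0.34381 +0.93904]
t = (-0.0906, -0.0323, 0.6775) m
M0: Pc = R·M0+t = (-0.11153, +0.11228, +0.71416); u = 751.0·(-0.11153)/0.71416 + 326.6 = 209.3114, v = 584.2·(+0.11228)/0.71416 + 251.0 = 342.8455
M1: Pc = R·M1+t = (+0.05503, -0.02049, +0.71407); u = 751.0·(+0.05503)/0.71407 + 326.6 = 384.4730, v = 584.2·(-0.02049)/0.71407 + 251.0 = 234.2396
M2: Pc = R·M2+t = (-0.06967, -0.17688, +0.64084); u = 751.0·(-0.06967)/0.64084 + 326.6 = 244.9595, v = 584.2·(-0.17688)/0.64084 + 251.0 = 89.7569
M3: Pc = R·M3+t = (-0.23623, -0.04411, +0.64093); u = 751.0·(-0.23623)/0.64093 + 326.6 = 49.8027, v = 584.2·(-0.04411)/0.64093 + 251.0 = 210.7908

c0=(209.31, 342.85) c1=(384.47, 234.24) c2=(244.96, 89.76) c3=(49.80, 210.79)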